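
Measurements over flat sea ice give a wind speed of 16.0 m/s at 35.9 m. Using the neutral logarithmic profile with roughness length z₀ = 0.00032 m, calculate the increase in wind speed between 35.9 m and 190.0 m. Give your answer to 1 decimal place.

2.3 m/s

Log law: V₂ = V₁ · ln(z₂/z₀)/ln(z₁/z₀) = 16.0 × 13.2942/11.6279 = 18.2928 m/s
ΔV = 18.2928 − 16.0 = 2.2928 m/s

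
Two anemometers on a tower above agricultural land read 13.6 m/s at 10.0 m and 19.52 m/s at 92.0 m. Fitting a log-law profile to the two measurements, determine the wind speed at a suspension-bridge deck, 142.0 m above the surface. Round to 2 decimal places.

Log law: V ∝ ln(z/z₀). From the pair, with r = V₁/V₂ = 0.69672,
ln z₀ = (ln z₁ − r·ln z₂)/(1 − r) = (2.3026 − 0.69672×4.5218)/0.30328 = -2.7956 → z₀ = 0.06108 m
V₃ = V₁ · ln(z₃/z₀)/ln(z₁/z₀) = 13.6 × 7.7514/5.0982 = 20.6779 m/s

20.68 m/s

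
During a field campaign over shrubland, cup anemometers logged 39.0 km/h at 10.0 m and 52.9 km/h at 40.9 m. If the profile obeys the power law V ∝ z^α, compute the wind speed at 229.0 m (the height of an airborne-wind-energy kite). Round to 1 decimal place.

First find α: α = ln(V₂/V₁)/ln(z₂/z₁) = ln(52.9/39.0)/ln(40.9/10.0) = 0.30484/1.40854 = 0.2164
Extrapolate from 40.9 m to 229.0 m: V₃ = 52.9 × (229.0/40.9)^0.2164 = 52.9 × 1.4518 = 76.8006 km/h

76.8 km/h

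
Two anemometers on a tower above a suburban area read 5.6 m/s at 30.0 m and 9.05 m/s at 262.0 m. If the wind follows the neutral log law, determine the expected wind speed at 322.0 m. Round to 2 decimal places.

9.38 m/s

Log law: V ∝ ln(z/z₀). From the pair, with r = V₁/V₂ = 0.61878,
ln z₀ = (ln z₁ − r·ln z₂)/(1 − r) = (3.4012 − 0.61878×5.5683)/0.38122 = -0.1165 → z₀ = 0.8900 m
V₃ = V₁ · ln(z₃/z₀)/ln(z₁/z₀) = 5.6 × 5.8910/3.5177 = 9.3783 m/s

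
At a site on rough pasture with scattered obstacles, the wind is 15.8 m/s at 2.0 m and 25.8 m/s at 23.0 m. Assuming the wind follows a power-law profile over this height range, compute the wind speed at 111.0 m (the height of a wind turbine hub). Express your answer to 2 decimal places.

First find α: α = ln(V₂/V₁)/ln(z₂/z₁) = ln(25.8/15.8)/ln(23.0/2.0) = 0.49036/2.44235 = 0.2008
Extrapolate from 23.0 m to 111.0 m: V₃ = 25.8 × (111.0/23.0)^0.2008 = 25.8 × 1.3717 = 35.3891 m/s

35.39 m/s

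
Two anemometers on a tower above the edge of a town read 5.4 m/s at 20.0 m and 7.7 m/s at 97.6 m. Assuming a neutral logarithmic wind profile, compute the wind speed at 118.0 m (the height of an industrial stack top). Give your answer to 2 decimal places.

Log law: V ∝ ln(z/z₀). From the pair, with r = V₁/V₂ = 0.70130,
ln z₀ = (ln z₁ − r·ln z₂)/(1 − r) = (2.9957 − 0.70130×4.5809)/0.29870 = -0.7259 → z₀ = 0.4839 m
V₃ = V₁ · ln(z₃/z₀)/ln(z₁/z₀) = 5.4 × 5.4966/3.7216 = 7.9754 m/s

7.98 m/s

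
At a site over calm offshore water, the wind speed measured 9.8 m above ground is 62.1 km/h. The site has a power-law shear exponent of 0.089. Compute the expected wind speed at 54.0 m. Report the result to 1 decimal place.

Power-law profile: V₂ = V₁ · (z₂/z₁)^α
V₂ = 62.1 × (54.0/9.8)^0.089 = 62.1 × (5.5102)^0.089
    = 62.1 × 1.1640 = 72.2862 km/h

72.3 km/h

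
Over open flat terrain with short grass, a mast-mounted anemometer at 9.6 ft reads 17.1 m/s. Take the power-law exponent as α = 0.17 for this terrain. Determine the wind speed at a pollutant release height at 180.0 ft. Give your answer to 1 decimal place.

28.1 m/s

Power-law profile: V₂ = V₁ · (z₂/z₁)^α
V₂ = 17.1 × (180.0/9.6)^0.17 = 17.1 × (18.7500)^0.17
    = 17.1 × 1.6459 = 28.1453 m/s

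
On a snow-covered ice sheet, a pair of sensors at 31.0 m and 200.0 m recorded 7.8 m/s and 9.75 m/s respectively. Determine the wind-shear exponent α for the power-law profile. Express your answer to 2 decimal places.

Power law: V₂/V₁ = (z₂/z₁)^α ⇒ α = ln(V₂/V₁) / ln(z₂/z₁)
α = ln(9.75/7.8) / ln(200.0/31.0) = ln(1.2500) / ln(6.4516)
  = 0.22314 / 1.86433 = 0.11969

α ≈ 0.12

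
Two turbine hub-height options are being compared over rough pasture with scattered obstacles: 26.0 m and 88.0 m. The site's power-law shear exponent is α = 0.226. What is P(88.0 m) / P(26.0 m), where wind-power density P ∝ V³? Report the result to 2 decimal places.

Speed ratio: V_B/V_A = (z_B/z_A)^α = (88.0/26.0)^0.226 = (3.3846)^0.226 = 1.31725
Power-density ratio: P_B/P_A = (V_B/V_A)³ = (1.31725)³ = 2.28564

2.29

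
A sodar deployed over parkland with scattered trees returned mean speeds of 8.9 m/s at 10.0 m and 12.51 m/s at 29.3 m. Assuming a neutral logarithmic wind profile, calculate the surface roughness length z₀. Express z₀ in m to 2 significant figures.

z₀ ≈ 0.71 m

Log law: V(z) ∝ ln(z/z₀). With r = V₁/V₂ = 8.9/12.51 = 0.71143,
r · ln(z₂/z₀) = ln(z₁/z₀) ⇒ ln z₀ = (ln z₁ − r·ln z₂)/(1 − r)
ln z₀ = (2.30259 − 0.71143×3.37759) / 0.28857 = -0.3477
z₀ = exp(-0.3477) = 0.7063 m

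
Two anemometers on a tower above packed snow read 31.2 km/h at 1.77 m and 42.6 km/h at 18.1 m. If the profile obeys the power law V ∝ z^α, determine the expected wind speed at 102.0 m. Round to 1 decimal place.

First find α: α = ln(V₂/V₁)/ln(z₂/z₁) = ln(42.6/31.2)/ln(18.1/1.77) = 0.31144/2.32493 = 0.1340
Extrapolate from 18.1 m to 102.0 m: V₃ = 42.6 × (102.0/18.1)^0.1340 = 42.6 × 1.2606 = 53.7031 km/h

53.7 km/h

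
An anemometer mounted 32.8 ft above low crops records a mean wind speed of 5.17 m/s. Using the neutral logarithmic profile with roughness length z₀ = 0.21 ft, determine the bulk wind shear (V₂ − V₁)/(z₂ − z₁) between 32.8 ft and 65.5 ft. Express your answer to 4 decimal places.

0.0216 m/s/ft

Log law: V₂ = V₁ · ln(z₂/z₀)/ln(z₁/z₀) = 5.17 × 5.7427/5.0511 = 5.8779 m/s
ΔV/Δz = (5.8779 − 5.17)/(65.5 − 32.8) = 0.7079/32.7000 = 0.02165 m/s/ft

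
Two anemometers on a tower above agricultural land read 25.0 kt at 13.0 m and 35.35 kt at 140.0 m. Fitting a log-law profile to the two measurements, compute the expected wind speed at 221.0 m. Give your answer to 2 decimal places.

37.34 kt

Log law: V ∝ ln(z/z₀). From the pair, with r = V₁/V₂ = 0.70721,
ln z₀ = (ln z₁ − r·ln z₂)/(1 − r) = (2.5649 − 0.70721×4.9416)/0.29279 = -3.1759 → z₀ = 0.04176 m
V₃ = V₁ · ln(z₃/z₀)/ln(z₁/z₀) = 25.0 × 8.5740/5.7408 = 37.3381 kt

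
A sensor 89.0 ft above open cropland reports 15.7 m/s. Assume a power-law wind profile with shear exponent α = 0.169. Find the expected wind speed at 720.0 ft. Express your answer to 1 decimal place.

Power-law profile: V₂ = V₁ · (z₂/z₁)^α
V₂ = 15.7 × (720.0/89.0)^0.169 = 15.7 × (8.0899)^0.169
    = 15.7 × 1.4238 = 22.3533 m/s

22.4 m/s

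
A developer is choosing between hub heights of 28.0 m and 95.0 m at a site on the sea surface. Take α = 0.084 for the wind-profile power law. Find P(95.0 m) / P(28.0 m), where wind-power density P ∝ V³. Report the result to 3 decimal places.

Speed ratio: V_B/V_A = (z_B/z_A)^α = (95.0/28.0)^0.084 = (3.3929)^0.084 = 1.10807
Power-density ratio: P_B/P_A = (V_B/V_A)³ = (1.10807)³ = 1.36051

1.361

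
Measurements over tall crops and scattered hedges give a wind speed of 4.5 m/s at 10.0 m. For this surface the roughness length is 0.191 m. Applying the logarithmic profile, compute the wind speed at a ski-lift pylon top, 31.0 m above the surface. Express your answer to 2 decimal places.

Log law: V(z) ∝ ln(z/z₀), so V₂/V₁ = ln(z₂/z₀) / ln(z₁/z₀).
ln(31.0/0.191) = 5.0895, ln(10.0/0.191) = 3.9581
V₂ = 4.5 × 5.0895/3.9581 = 4.5 × 1.2858 = 5.7863 m/s

5.79 m/s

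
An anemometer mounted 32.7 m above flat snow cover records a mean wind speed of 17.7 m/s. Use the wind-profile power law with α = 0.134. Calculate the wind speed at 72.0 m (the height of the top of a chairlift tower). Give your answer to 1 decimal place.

Power-law profile: V₂ = V₁ · (z₂/z₁)^α
V₂ = 17.7 × (72.0/32.7)^0.134 = 17.7 × (2.2018)^0.134
    = 17.7 × 1.1116 = 19.6746 m/s

19.7 m/s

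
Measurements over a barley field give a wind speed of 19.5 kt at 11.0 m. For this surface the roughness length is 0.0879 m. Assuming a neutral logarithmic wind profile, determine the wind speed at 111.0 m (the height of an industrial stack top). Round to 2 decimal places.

Log law: V(z) ∝ ln(z/z₀), so V₂/V₁ = ln(z₂/z₀) / ln(z₁/z₀).
ln(111.0/0.0879) = 7.1411, ln(11.0/0.0879) = 4.8295
V₂ = 19.5 × 7.1411/4.8295 = 19.5 × 1.4787 = 28.8337 kt

28.83 kt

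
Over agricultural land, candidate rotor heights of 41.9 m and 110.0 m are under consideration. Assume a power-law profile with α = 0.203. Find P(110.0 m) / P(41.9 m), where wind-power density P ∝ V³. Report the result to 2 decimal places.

1.80

Speed ratio: V_B/V_A = (z_B/z_A)^α = (110.0/41.9)^0.203 = (2.6253)^0.203 = 1.21645
Power-density ratio: P_B/P_A = (V_B/V_A)³ = (1.21645)³ = 1.80003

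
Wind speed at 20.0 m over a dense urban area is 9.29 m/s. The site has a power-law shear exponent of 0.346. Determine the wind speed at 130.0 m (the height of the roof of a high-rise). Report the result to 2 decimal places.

Power-law profile: V₂ = V₁ · (z₂/z₁)^α
V₂ = 9.29 × (130.0/20.0)^0.346 = 9.29 × (6.5000)^0.346
    = 9.29 × 1.9110 = 17.7535 m/s

17.75 m/s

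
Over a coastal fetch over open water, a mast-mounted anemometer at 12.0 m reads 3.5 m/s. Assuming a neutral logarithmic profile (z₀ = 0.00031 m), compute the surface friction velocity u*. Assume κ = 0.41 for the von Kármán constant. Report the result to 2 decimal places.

Log law: V(z) = (u*/κ) · ln(z/z₀) ⇒ u* = κ · V / ln(z/z₀)
u* = 0.41 × 3.5 / ln(12.0/0.00031) = 0.41 × 3.5 / 10.5638
   = 1.4350 / 10.5638 = 0.1358 m/s

u* ≈ 0.14 m/s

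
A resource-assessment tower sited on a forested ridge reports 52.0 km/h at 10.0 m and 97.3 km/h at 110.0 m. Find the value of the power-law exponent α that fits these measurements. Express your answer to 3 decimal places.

α ≈ 0.261

Power law: V₂/V₁ = (z₂/z₁)^α ⇒ α = ln(V₂/V₁) / ln(z₂/z₁)
α = ln(97.3/52.0) / ln(110.0/10.0) = ln(1.8712) / ln(11.0000)
  = 0.62656 / 2.39790 = 0.26129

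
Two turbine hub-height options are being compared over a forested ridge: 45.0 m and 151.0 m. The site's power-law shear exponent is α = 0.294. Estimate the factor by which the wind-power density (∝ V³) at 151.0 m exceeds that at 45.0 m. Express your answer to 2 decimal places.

2.91

Speed ratio: V_B/V_A = (z_B/z_A)^α = (151.0/45.0)^0.294 = (3.3556)^0.294 = 1.42750
Power-density ratio: P_B/P_A = (V_B/V_A)³ = (1.42750)³ = 2.90887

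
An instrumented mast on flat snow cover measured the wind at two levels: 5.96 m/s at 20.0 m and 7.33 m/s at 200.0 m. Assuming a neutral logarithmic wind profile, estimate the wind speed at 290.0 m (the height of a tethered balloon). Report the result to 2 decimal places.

Log law: V ∝ ln(z/z₀). From the pair, with r = V₁/V₂ = 0.81310,
ln z₀ = (ln z₁ − r·ln z₂)/(1 − r) = (2.9957 − 0.81310×5.2983)/0.18690 = -7.0214 → z₀ = 0.0008926 m
V₃ = V₁ · ln(z₃/z₀)/ln(z₁/z₀) = 5.96 × 12.6912/10.0171 = 7.5511 m/s

7.55 m/s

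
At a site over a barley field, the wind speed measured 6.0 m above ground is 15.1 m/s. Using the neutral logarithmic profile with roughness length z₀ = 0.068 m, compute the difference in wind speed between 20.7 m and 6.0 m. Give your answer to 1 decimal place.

4.2 m/s

Log law: V₂ = V₁ · ln(z₂/z₀)/ln(z₁/z₀) = 15.1 × 5.7184/4.4800 = 19.2740 m/s
ΔV = 19.2740 − 15.1 = 4.1740 m/s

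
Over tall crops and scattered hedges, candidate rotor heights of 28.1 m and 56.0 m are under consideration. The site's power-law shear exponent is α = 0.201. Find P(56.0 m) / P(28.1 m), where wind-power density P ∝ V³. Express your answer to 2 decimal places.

Speed ratio: V_B/V_A = (z_B/z_A)^α = (56.0/28.1)^0.201 = (1.9929)^0.201 = 1.14867
Power-density ratio: P_B/P_A = (V_B/V_A)³ = (1.14867)³ = 1.51561

1.52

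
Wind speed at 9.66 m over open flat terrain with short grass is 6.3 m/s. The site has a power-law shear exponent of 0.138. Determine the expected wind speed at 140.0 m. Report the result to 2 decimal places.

9.11 m/s

Power-law profile: V₂ = V₁ · (z₂/z₁)^α
V₂ = 6.3 × (140.0/9.66)^0.138 = 6.3 × (14.4928)^0.138
    = 6.3 × 1.4462 = 9.1113 m/s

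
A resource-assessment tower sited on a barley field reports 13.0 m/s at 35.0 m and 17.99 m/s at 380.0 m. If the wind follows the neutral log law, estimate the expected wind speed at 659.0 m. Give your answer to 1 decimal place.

19.1 m/s

Log law: V ∝ ln(z/z₀). From the pair, with r = V₁/V₂ = 0.72262,
ln z₀ = (ln z₁ − r·ln z₂)/(1 − r) = (3.5553 − 0.72262×5.9402)/0.27738 = -2.6576 → z₀ = 0.07012 m
V₃ = V₁ · ln(z₃/z₀)/ln(z₁/z₀) = 13.0 × 9.1483/6.2130 = 19.1420 m/s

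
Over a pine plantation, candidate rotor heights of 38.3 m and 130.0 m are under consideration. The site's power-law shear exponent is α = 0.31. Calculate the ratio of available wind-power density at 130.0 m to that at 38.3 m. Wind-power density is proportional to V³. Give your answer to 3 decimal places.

3.116

Speed ratio: V_B/V_A = (z_B/z_A)^α = (130.0/38.3)^0.31 = (3.3943)^0.31 = 1.46060
Power-density ratio: P_B/P_A = (V_B/V_A)³ = (1.46060)³ = 3.11596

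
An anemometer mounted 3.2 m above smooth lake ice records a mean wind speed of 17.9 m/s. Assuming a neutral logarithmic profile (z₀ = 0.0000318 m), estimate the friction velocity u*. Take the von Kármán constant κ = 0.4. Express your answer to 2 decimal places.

u* ≈ 0.62 m/s

Log law: V(z) = (u*/κ) · ln(z/z₀) ⇒ u* = κ · V / ln(z/z₀)
u* = 0.4 × 17.9 / ln(3.2/0.0000318) = 0.4 × 17.9 / 11.5192
   = 7.1600 / 11.5192 = 0.6216 m/s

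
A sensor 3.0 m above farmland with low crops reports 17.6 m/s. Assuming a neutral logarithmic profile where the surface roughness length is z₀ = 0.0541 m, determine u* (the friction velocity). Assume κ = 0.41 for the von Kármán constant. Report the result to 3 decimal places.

Log law: V(z) = (u*/κ) · ln(z/z₀) ⇒ u* = κ · V / ln(z/z₀)
u* = 0.41 × 17.6 / ln(3.0/0.0541) = 0.41 × 17.6 / 4.0155
   = 7.2160 / 4.0155 = 1.7970 m/s

u* ≈ 1.797 m/s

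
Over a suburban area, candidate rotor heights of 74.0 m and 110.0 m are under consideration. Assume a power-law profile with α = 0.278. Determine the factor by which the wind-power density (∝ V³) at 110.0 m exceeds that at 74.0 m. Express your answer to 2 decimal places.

1.39

Speed ratio: V_B/V_A = (z_B/z_A)^α = (110.0/74.0)^0.278 = (1.4865)^0.278 = 1.11651
Power-density ratio: P_B/P_A = (V_B/V_A)³ = (1.11651)³ = 1.39182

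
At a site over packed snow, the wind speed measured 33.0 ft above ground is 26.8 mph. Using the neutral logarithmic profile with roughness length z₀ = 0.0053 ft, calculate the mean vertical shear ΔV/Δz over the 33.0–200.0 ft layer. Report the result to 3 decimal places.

0.033 mph/ft

Log law: V₂ = V₁ · ln(z₂/z₀)/ln(z₁/z₀) = 26.8 × 10.5384/8.7366 = 32.3272 mph
ΔV/Δz = (32.3272 − 26.8)/(200.0 − 33.0) = 5.5272/167.0000 = 0.03310 mph/ft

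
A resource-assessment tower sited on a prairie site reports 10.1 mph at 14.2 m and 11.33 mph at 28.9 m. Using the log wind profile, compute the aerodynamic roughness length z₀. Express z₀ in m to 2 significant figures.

z₀ ≈ 0.042 m

Log law: V(z) ∝ ln(z/z₀). With r = V₁/V₂ = 10.1/11.33 = 0.89144,
r · ln(z₂/z₀) = ln(z₁/z₀) ⇒ ln z₀ = (ln z₁ − r·ln z₂)/(1 − r)
ln z₀ = (2.65324 − 0.89144×3.36384) / 0.10856 = -3.1818
z₀ = exp(-3.1818) = 0.04151 m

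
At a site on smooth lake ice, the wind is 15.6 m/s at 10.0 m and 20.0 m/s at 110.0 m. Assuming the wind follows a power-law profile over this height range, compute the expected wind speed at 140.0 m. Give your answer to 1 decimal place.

20.5 m/s

First find α: α = ln(V₂/V₁)/ln(z₂/z₁) = ln(20.0/15.6)/ln(110.0/10.0) = 0.24846/2.39790 = 0.1036
Extrapolate from 110.0 m to 140.0 m: V₃ = 20.0 × (140.0/110.0)^0.1036 = 20.0 × 1.0253 = 20.5061 m/s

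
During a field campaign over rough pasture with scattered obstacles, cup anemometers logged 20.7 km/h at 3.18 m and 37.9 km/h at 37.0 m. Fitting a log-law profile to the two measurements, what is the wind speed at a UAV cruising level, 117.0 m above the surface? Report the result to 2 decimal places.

Log law: V ∝ ln(z/z₀). From the pair, with r = V₁/V₂ = 0.54617,
ln z₀ = (ln z₁ − r·ln z₂)/(1 − r) = (1.1569 − 0.54617×3.6109)/0.45383 = -1.7965 → z₀ = 0.1659 m
V₃ = V₁ · ln(z₃/z₀)/ln(z₁/z₀) = 20.7 × 6.5587/2.9534 = 45.9690 km/h

45.97 km/h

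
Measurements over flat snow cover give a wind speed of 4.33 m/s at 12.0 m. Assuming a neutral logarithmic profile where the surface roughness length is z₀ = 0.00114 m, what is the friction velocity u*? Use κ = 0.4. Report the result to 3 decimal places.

u* ≈ 0.187 m/s

Log law: V(z) = (u*/κ) · ln(z/z₀) ⇒ u* = κ · V / ln(z/z₀)
u* = 0.4 × 4.33 / ln(12.0/0.00114) = 0.4 × 4.33 / 9.2616
   = 1.7320 / 9.2616 = 0.1870 m/s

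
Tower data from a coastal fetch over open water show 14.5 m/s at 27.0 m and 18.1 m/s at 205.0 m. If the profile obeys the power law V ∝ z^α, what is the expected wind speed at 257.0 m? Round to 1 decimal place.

18.6 m/s

First find α: α = ln(V₂/V₁)/ln(z₂/z₁) = ln(18.1/14.5)/ln(205.0/27.0) = 0.22176/2.02717 = 0.1094
Extrapolate from 205.0 m to 257.0 m: V₃ = 18.1 × (257.0/205.0)^0.1094 = 18.1 × 1.0250 = 18.5532 m/s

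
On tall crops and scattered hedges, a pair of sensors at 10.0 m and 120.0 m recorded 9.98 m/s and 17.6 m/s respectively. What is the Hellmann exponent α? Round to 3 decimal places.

Power law: V₂/V₁ = (z₂/z₁)^α ⇒ α = ln(V₂/V₁) / ln(z₂/z₁)
α = ln(17.6/9.98) / ln(120.0/10.0) = ln(1.7635) / ln(12.0000)
  = 0.56732 / 2.48491 = 0.22830

α ≈ 0.228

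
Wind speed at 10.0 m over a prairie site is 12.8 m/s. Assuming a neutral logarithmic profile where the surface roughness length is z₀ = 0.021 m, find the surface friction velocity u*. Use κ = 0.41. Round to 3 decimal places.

Log law: V(z) = (u*/κ) · ln(z/z₀) ⇒ u* = κ · V / ln(z/z₀)
u* = 0.41 × 12.8 / ln(10.0/0.021) = 0.41 × 12.8 / 6.1658
   = 5.2480 / 6.1658 = 0.8511 m/s

u* ≈ 0.851 m/s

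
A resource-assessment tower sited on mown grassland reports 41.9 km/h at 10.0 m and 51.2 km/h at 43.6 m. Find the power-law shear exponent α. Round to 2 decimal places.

α ≈ 0.14

Power law: V₂/V₁ = (z₂/z₁)^α ⇒ α = ln(V₂/V₁) / ln(z₂/z₁)
α = ln(51.2/41.9) / ln(43.6/10.0) = ln(1.2220) / ln(4.3600)
  = 0.20045 / 1.47247 = 0.13613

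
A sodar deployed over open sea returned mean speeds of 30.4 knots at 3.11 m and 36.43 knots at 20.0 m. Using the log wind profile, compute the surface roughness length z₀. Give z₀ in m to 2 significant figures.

z₀ ≈ 0.00026 m

Log law: V(z) ∝ ln(z/z₀). With r = V₁/V₂ = 30.4/36.43 = 0.83448,
r · ln(z₂/z₀) = ln(z₁/z₀) ⇒ ln z₀ = (ln z₁ − r·ln z₂)/(1 − r)
ln z₀ = (1.13462 − 0.83448×2.99573) / 0.16552 = -8.2481
z₀ = exp(-8.2481) = 0.0002618 m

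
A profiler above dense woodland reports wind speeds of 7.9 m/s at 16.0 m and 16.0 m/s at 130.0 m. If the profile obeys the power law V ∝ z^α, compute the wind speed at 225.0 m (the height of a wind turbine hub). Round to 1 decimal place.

First find α: α = ln(V₂/V₁)/ln(z₂/z₁) = ln(16.0/7.9)/ln(130.0/16.0) = 0.70573/2.09495 = 0.3369
Extrapolate from 130.0 m to 225.0 m: V₃ = 16.0 × (225.0/130.0)^0.3369 = 16.0 × 1.2030 = 19.2476 m/s

19.2 m/s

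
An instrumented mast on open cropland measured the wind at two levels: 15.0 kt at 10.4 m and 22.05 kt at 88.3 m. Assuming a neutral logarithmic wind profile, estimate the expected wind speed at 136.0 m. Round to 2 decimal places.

23.47 kt

Log law: V ∝ ln(z/z₀). From the pair, with r = V₁/V₂ = 0.68027,
ln z₀ = (ln z₁ − r·ln z₂)/(1 − r) = (2.3418 − 0.68027×4.4807)/0.31973 = -2.2091 → z₀ = 0.1098 m
V₃ = V₁ · ln(z₃/z₀)/ln(z₁/z₀) = 15.0 × 7.1218/4.5509 = 23.4736 kt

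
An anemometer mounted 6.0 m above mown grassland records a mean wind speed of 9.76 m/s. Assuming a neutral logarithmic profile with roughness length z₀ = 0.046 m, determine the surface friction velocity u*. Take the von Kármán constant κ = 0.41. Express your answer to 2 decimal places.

u* ≈ 0.82 m/s

Log law: V(z) = (u*/κ) · ln(z/z₀) ⇒ u* = κ · V / ln(z/z₀)
u* = 0.41 × 9.76 / ln(6.0/0.046) = 0.41 × 9.76 / 4.8709
   = 4.0016 / 4.8709 = 0.8215 m/s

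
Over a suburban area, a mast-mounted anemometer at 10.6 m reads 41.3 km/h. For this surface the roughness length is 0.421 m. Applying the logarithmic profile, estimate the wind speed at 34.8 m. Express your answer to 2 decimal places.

Log law: V(z) ∝ ln(z/z₀), so V₂/V₁ = ln(z₂/z₀) / ln(z₁/z₀).
ln(34.8/0.421) = 4.4147, ln(10.6/0.421) = 3.2260
V₂ = 41.3 × 4.4147/3.2260 = 41.3 × 1.3685 = 56.5189 km/h

56.52 km/h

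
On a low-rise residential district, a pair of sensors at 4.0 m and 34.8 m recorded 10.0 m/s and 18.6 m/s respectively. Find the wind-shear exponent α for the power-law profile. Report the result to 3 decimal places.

Power law: V₂/V₁ = (z₂/z₁)^α ⇒ α = ln(V₂/V₁) / ln(z₂/z₁)
α = ln(18.6/10.0) / ln(34.8/4.0) = ln(1.8600) / ln(8.7000)
  = 0.62058 / 2.16332 = 0.28686

α ≈ 0.287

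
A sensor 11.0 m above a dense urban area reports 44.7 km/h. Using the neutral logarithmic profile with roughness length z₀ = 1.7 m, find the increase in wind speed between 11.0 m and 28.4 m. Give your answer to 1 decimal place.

Log law: V₂ = V₁ · ln(z₂/z₀)/ln(z₁/z₀) = 44.7 × 2.8158/1.8673 = 67.4057 km/h
ΔV = 67.4057 − 44.7 = 22.7057 km/h

22.7 km/h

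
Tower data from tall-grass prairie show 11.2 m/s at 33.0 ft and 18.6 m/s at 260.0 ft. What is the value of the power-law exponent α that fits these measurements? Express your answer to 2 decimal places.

α ≈ 0.25

Power law: V₂/V₁ = (z₂/z₁)^α ⇒ α = ln(V₂/V₁) / ln(z₂/z₁)
α = ln(18.6/11.2) / ln(260.0/33.0) = ln(1.6607) / ln(7.8788)
  = 0.50725 / 2.06417 = 0.24574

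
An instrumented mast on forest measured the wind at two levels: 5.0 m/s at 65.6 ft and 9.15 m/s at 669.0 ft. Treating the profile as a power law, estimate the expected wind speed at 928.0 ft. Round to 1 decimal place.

First find α: α = ln(V₂/V₁)/ln(z₂/z₁) = ln(9.15/5.0)/ln(669.0/65.6) = 0.60432/2.32221 = 0.2602
Extrapolate from 669.0 ft to 928.0 ft: V₃ = 9.15 × (928.0/669.0)^0.2602 = 9.15 × 1.0889 = 9.9634 m/s

10.0 m/s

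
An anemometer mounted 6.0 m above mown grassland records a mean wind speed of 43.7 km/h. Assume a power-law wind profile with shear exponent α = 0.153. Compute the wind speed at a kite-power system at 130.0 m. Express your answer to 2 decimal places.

69.96 km/h

Power-law profile: V₂ = V₁ · (z₂/z₁)^α
V₂ = 43.7 × (130.0/6.0)^0.153 = 43.7 × (21.6667)^0.153
    = 43.7 × 1.6009 = 69.9613 km/h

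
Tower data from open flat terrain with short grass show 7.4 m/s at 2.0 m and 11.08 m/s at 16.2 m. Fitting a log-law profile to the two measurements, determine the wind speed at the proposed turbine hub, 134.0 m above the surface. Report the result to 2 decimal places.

14.80 m/s

Log law: V ∝ ln(z/z₀). From the pair, with r = V₁/V₂ = 0.66787,
ln z₀ = (ln z₁ − r·ln z₂)/(1 − r) = (0.6931 − 0.66787×2.7850)/0.33213 = -3.5133 → z₀ = 0.02980 m
V₃ = V₁ · ln(z₃/z₀)/ln(z₁/z₀) = 7.4 × 8.4112/4.2065 = 14.7969 m/s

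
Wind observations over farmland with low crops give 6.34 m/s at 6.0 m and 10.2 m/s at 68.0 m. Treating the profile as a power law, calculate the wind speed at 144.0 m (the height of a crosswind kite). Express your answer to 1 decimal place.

11.8 m/s

First find α: α = ln(V₂/V₁)/ln(z₂/z₁) = ln(10.2/6.34)/ln(68.0/6.0) = 0.47551/2.42775 = 0.1959
Extrapolate from 68.0 m to 144.0 m: V₃ = 10.2 × (144.0/68.0)^0.1959 = 10.2 × 1.1583 = 11.8147 m/s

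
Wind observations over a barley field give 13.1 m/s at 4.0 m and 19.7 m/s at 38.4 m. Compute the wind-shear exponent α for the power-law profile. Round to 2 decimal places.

α ≈ 0.18

Power law: V₂/V₁ = (z₂/z₁)^α ⇒ α = ln(V₂/V₁) / ln(z₂/z₁)
α = ln(19.7/13.1) / ln(38.4/4.0) = ln(1.5038) / ln(9.6000)
  = 0.40801 / 2.26176 = 0.18039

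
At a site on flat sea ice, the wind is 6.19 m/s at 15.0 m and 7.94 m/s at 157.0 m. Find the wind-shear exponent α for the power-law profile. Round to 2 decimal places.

Power law: V₂/V₁ = (z₂/z₁)^α ⇒ α = ln(V₂/V₁) / ln(z₂/z₁)
α = ln(7.94/6.19) / ln(157.0/15.0) = ln(1.2827) / ln(10.4667)
  = 0.24898 / 2.34820 = 0.10603

α ≈ 0.11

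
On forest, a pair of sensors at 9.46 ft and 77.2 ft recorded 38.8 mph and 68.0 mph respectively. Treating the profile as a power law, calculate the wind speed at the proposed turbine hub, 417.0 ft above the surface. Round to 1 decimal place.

First find α: α = ln(V₂/V₁)/ln(z₂/z₁) = ln(68.0/38.8)/ln(77.2/9.46) = 0.56109/2.09933 = 0.2673
Extrapolate from 77.2 ft to 417.0 ft: V₃ = 68.0 × (417.0/77.2)^0.2673 = 68.0 × 1.5696 = 106.7307 mph

106.7 mph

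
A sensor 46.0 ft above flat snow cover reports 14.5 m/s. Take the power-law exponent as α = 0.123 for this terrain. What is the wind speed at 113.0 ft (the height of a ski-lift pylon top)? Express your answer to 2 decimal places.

16.19 m/s

Power-law profile: V₂ = V₁ · (z₂/z₁)^α
V₂ = 14.5 × (113.0/46.0)^0.123 = 14.5 × (2.4565)^0.123
    = 14.5 × 1.1169 = 16.1949 m/s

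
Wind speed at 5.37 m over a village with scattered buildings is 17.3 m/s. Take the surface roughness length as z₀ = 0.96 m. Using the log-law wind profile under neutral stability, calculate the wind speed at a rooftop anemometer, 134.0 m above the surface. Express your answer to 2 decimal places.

49.63 m/s

Log law: V(z) ∝ ln(z/z₀), so V₂/V₁ = ln(z₂/z₀) / ln(z₁/z₀).
ln(134.0/0.96) = 4.9387, ln(5.37/0.96) = 1.7216
V₂ = 17.3 × 4.9387/1.7216 = 17.3 × 2.8686 = 49.6261 m/s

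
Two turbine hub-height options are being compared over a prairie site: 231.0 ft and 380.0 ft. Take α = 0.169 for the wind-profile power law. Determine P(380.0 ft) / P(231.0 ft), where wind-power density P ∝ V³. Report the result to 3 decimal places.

1.287

Speed ratio: V_B/V_A = (z_B/z_A)^α = (380.0/231.0)^0.169 = (1.6450)^0.169 = 1.08776
Power-density ratio: P_B/P_A = (V_B/V_A)³ = (1.08776)³ = 1.28706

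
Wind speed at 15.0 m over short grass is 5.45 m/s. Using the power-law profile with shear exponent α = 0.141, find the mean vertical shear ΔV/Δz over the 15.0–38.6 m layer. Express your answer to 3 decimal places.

Power law: V₂ = V₁ · (z₂/z₁)^α = 5.45 × (2.5733)^0.141 = 6.2270 m/s
ΔV/Δz = (6.2270 − 5.45)/(38.6 − 15.0) = 0.7770/23.6000 = 0.03292 m/s/m

0.033 m/s/m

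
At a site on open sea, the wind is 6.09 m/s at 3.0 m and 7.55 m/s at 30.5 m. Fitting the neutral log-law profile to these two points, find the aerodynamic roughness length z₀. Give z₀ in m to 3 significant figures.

Log law: V(z) ∝ ln(z/z₀). With r = V₁/V₂ = 6.09/7.55 = 0.80662,
r · ln(z₂/z₀) = ln(z₁/z₀) ⇒ ln z₀ = (ln z₁ − r·ln z₂)/(1 − r)
ln z₀ = (1.09861 − 0.80662×3.41773) / 0.19338 = -8.5750
z₀ = exp(-8.5750) = 0.0001888 m

z₀ ≈ 0.000189 m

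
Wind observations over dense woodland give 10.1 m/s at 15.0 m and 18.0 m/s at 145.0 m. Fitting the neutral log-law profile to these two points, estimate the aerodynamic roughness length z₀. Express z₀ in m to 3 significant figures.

Log law: V(z) ∝ ln(z/z₀). With r = V₁/V₂ = 10.1/18.0 = 0.56111,
r · ln(z₂/z₀) = ln(z₁/z₀) ⇒ ln z₀ = (ln z₁ − r·ln z₂)/(1 − r)
ln z₀ = (2.70805 − 0.56111×4.97673) / 0.43889 = -0.1924
z₀ = exp(-0.1924) = 0.8250 m

z₀ ≈ 0.825 m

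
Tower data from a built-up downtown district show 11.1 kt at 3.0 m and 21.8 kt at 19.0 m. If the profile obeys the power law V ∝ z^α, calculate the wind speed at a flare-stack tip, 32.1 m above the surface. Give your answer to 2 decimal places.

First find α: α = ln(V₂/V₁)/ln(z₂/z₁) = ln(21.8/11.1)/ln(19.0/3.0) = 0.67496/1.84583 = 0.3657
Extrapolate from 19.0 m to 32.1 m: V₃ = 21.8 × (32.1/19.0)^0.3657 = 21.8 × 1.2114 = 26.4082 kt

26.41 kt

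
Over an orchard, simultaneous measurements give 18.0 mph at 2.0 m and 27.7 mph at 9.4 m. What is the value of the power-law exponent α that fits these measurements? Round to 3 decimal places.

Power law: V₂/V₁ = (z₂/z₁)^α ⇒ α = ln(V₂/V₁) / ln(z₂/z₁)
α = ln(27.7/18.0) / ln(9.4/2.0) = ln(1.5389) / ln(4.7000)
  = 0.43106 / 1.54756 = 0.27854

α ≈ 0.279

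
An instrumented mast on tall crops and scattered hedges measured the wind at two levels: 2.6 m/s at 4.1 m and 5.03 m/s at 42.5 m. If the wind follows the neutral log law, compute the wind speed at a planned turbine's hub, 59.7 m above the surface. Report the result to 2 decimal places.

Log law: V ∝ ln(z/z₀). From the pair, with r = V₁/V₂ = 0.51690,
ln z₀ = (ln z₁ − r·ln z₂)/(1 − r) = (1.4110 − 0.51690×3.7495)/0.48310 = -1.0911 → z₀ = 0.3358 m
V₃ = V₁ · ln(z₃/z₀)/ln(z₁/z₀) = 2.6 × 5.1805/2.5021 = 5.3831 m/s

5.38 m/s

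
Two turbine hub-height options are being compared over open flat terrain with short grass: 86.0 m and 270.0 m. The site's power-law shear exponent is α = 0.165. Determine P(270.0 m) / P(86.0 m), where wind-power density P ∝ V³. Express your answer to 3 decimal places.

1.762

Speed ratio: V_B/V_A = (z_B/z_A)^α = (270.0/86.0)^0.165 = (3.1395)^0.165 = 1.20777
Power-density ratio: P_B/P_A = (V_B/V_A)³ = (1.20777)³ = 1.76177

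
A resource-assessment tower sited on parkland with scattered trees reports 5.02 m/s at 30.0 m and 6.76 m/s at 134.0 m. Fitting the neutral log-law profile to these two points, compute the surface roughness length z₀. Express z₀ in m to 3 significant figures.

z₀ ≈ 0.400 m

Log law: V(z) ∝ ln(z/z₀). With r = V₁/V₂ = 5.02/6.76 = 0.74260,
r · ln(z₂/z₀) = ln(z₁/z₀) ⇒ ln z₀ = (ln z₁ − r·ln z₂)/(1 − r)
ln z₀ = (3.40120 − 0.74260×4.89784) / 0.25740 = -0.9167
z₀ = exp(-0.9167) = 0.3998 m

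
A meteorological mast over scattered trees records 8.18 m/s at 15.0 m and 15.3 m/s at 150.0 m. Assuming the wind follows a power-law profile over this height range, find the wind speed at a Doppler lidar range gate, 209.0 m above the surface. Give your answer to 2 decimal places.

First find α: α = ln(V₂/V₁)/ln(z₂/z₁) = ln(15.3/8.18)/ln(150.0/15.0) = 0.62616/2.30259 = 0.2719
Extrapolate from 150.0 m to 209.0 m: V₃ = 15.3 × (209.0/150.0)^0.2719 = 15.3 × 1.0944 = 16.7442 m/s

16.74 m/s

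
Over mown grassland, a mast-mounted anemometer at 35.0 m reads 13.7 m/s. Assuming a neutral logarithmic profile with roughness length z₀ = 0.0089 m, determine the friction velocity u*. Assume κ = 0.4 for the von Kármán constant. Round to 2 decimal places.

Log law: V(z) = (u*/κ) · ln(z/z₀) ⇒ u* = κ · V / ln(z/z₀)
u* = 0.4 × 13.7 / ln(35.0/0.0089) = 0.4 × 13.7 / 8.2771
   = 5.4800 / 8.2771 = 0.6621 m/s

u* ≈ 0.66 m/s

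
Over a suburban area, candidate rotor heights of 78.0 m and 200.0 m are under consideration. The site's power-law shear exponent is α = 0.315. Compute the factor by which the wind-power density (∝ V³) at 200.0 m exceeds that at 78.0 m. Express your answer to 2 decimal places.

2.43

Speed ratio: V_B/V_A = (z_B/z_A)^α = (200.0/78.0)^0.315 = (2.5641)^0.315 = 1.34529
Power-density ratio: P_B/P_A = (V_B/V_A)³ = (1.34529)³ = 2.43469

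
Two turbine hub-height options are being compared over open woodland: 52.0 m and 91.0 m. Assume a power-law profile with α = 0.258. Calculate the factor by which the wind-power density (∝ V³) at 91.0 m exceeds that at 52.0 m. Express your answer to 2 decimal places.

1.54

Speed ratio: V_B/V_A = (z_B/z_A)^α = (91.0/52.0)^0.258 = (1.7500)^0.258 = 1.15532
Power-density ratio: P_B/P_A = (V_B/V_A)³ = (1.15532)³ = 1.54210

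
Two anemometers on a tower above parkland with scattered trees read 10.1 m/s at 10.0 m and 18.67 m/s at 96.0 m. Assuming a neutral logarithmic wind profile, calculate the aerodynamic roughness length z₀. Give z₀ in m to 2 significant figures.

Log law: V(z) ∝ ln(z/z₀). With r = V₁/V₂ = 10.1/18.67 = 0.54097,
r · ln(z₂/z₀) = ln(z₁/z₀) ⇒ ln z₀ = (ln z₁ − r·ln z₂)/(1 − r)
ln z₀ = (2.30259 − 0.54097×4.56435) / 0.45903 = -0.3630
z₀ = exp(-0.3630) = 0.6956 m

z₀ ≈ 0.70 m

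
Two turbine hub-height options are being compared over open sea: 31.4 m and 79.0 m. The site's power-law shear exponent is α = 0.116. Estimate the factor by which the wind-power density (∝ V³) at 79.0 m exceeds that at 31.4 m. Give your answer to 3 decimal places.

1.379

Speed ratio: V_B/V_A = (z_B/z_A)^α = (79.0/31.4)^0.116 = (2.5159)^0.116 = 1.11296
Power-density ratio: P_B/P_A = (V_B/V_A)³ = (1.11296)³ = 1.37861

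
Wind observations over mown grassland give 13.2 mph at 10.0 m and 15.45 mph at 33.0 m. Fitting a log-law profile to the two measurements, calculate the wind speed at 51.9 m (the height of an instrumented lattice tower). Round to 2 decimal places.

Log law: V ∝ ln(z/z₀). From the pair, with r = V₁/V₂ = 0.85437,
ln z₀ = (ln z₁ − r·ln z₂)/(1 − r) = (2.3026 − 0.85437×3.4965)/0.14563 = -4.7018 → z₀ = 0.009079 m
V₃ = V₁ · ln(z₃/z₀)/ln(z₁/z₀) = 13.2 × 8.6511/7.0043 = 16.3033 mph

16.30 mph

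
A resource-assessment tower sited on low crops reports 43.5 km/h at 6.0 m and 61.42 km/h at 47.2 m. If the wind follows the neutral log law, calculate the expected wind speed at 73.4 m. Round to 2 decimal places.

65.26 km/h

Log law: V ∝ ln(z/z₀). From the pair, with r = V₁/V₂ = 0.70824,
ln z₀ = (ln z₁ − r·ln z₂)/(1 − r) = (1.7918 − 0.70824×3.8544)/0.29176 = -3.2152 → z₀ = 0.04015 m
V₃ = V₁ · ln(z₃/z₀)/ln(z₁/z₀) = 43.5 × 7.5111/5.0070 = 65.2560 km/h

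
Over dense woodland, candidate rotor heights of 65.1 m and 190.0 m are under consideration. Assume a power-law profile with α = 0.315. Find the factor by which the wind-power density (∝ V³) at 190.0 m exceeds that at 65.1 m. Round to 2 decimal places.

2.75

Speed ratio: V_B/V_A = (z_B/z_A)^α = (190.0/65.1)^0.315 = (2.9186)^0.315 = 1.40129
Power-density ratio: P_B/P_A = (V_B/V_A)³ = (1.40129)³ = 2.75162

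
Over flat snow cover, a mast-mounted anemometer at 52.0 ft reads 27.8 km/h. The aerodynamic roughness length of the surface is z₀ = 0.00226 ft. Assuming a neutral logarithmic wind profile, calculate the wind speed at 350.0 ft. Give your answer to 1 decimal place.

33.1 km/h

Log law: V(z) ∝ ln(z/z₀), so V₂/V₁ = ln(z₂/z₀) / ln(z₁/z₀).
ln(350.0/0.00226) = 11.9503, ln(52.0/0.00226) = 10.0436
V₂ = 27.8 × 11.9503/10.0436 = 27.8 × 1.1898 = 33.0776 km/h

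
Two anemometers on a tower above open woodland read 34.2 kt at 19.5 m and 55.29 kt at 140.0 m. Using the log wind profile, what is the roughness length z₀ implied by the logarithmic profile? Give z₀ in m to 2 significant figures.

Log law: V(z) ∝ ln(z/z₀). With r = V₁/V₂ = 34.2/55.29 = 0.61856,
r · ln(z₂/z₀) = ln(z₁/z₀) ⇒ ln z₀ = (ln z₁ − r·ln z₂)/(1 − r)
ln z₀ = (2.97041 − 0.61856×4.94164) / 0.38144 = -0.2262
z₀ = exp(-0.2262) = 0.7976 m

z₀ ≈ 0.80 m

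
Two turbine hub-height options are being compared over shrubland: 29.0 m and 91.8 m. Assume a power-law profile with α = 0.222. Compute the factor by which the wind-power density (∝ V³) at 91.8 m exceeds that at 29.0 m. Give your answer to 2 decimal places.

Speed ratio: V_B/V_A = (z_B/z_A)^α = (91.8/29.0)^0.222 = (3.1655)^0.222 = 1.29151
Power-density ratio: P_B/P_A = (V_B/V_A)³ = (1.29151)³ = 2.15425

2.15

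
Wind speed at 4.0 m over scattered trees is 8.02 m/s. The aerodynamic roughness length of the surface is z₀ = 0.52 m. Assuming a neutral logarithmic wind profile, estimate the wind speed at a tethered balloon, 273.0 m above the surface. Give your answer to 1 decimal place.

24.6 m/s

Log law: V(z) ∝ ln(z/z₀), so V₂/V₁ = ln(z₂/z₀) / ln(z₁/z₀).
ln(273.0/0.52) = 6.2634, ln(4.0/0.52) = 2.0402
V₂ = 8.02 × 6.2634/2.0402 = 8.02 × 3.0700 = 24.6211 m/s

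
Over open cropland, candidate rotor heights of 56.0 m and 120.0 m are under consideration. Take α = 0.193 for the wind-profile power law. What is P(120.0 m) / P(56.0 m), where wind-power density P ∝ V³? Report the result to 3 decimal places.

1.555

Speed ratio: V_B/V_A = (z_B/z_A)^α = (120.0/56.0)^0.193 = (2.1429)^0.193 = 1.15846
Power-density ratio: P_B/P_A = (V_B/V_A)³ = (1.15846)³ = 1.55469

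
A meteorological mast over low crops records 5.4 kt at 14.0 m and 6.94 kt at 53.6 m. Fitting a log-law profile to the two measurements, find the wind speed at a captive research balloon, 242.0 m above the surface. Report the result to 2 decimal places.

8.67 kt

Log law: V ∝ ln(z/z₀). From the pair, with r = V₁/V₂ = 0.77810,
ln z₀ = (ln z₁ − r·ln z₂)/(1 − r) = (2.6391 − 0.77810×3.9815)/0.22190 = -2.0684 → z₀ = 0.1264 m
V₃ = V₁ · ln(z₃/z₀)/ln(z₁/z₀) = 5.4 × 7.5573/4.7074 = 8.6692 kt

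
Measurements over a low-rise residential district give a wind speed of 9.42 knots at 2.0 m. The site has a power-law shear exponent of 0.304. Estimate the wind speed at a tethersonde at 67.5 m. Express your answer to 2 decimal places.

Power-law profile: V₂ = V₁ · (z₂/z₁)^α
V₂ = 9.42 × (67.5/2.0)^0.304 = 9.42 × (33.7500)^0.304
    = 9.42 × 2.9147 = 27.4566 knots

27.46 knots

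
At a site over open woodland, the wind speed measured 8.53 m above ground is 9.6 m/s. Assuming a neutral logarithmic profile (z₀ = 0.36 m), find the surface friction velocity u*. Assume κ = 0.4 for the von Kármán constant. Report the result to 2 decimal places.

Log law: V(z) = (u*/κ) · ln(z/z₀) ⇒ u* = κ · V / ln(z/z₀)
u* = 0.4 × 9.6 / ln(8.53/0.36) = 0.4 × 9.6 / 3.1652
   = 3.8400 / 3.1652 = 1.2132 m/s

u* ≈ 1.21 m/s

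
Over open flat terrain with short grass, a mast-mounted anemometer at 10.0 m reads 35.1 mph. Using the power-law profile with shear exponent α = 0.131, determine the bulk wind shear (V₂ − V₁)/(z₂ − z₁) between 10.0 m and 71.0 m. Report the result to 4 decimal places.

Power law: V₂ = V₁ · (z₂/z₁)^α = 35.1 × (7.1000)^0.131 = 45.3756 mph
ΔV/Δz = (45.3756 − 35.1)/(71.0 − 10.0) = 10.2756/61.0000 = 0.16845 mph/m

0.1685 mph/m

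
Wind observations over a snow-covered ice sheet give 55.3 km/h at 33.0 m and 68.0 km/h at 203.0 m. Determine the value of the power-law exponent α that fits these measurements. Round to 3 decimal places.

α ≈ 0.114

Power law: V₂/V₁ = (z₂/z₁)^α ⇒ α = ln(V₂/V₁) / ln(z₂/z₁)
α = ln(68.0/55.3) / ln(203.0/33.0) = ln(1.2297) / ln(6.1515)
  = 0.20673 / 1.81670 = 0.11380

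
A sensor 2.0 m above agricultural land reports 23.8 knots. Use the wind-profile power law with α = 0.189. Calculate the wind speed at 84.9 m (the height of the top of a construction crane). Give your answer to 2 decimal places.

48.33 knots

Power-law profile: V₂ = V₁ · (z₂/z₁)^α
V₂ = 23.8 × (84.9/2.0)^0.189 = 23.8 × (42.4500)^0.189
    = 23.8 × 2.0308 = 48.3332 knots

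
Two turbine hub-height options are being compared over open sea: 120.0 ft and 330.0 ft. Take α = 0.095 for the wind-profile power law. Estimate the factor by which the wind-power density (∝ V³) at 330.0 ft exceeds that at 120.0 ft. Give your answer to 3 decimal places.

Speed ratio: V_B/V_A = (z_B/z_A)^α = (330.0/120.0)^0.095 = (2.7500)^0.095 = 1.10087
Power-density ratio: P_B/P_A = (V_B/V_A)³ = (1.10087)³ = 1.33417

1.334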